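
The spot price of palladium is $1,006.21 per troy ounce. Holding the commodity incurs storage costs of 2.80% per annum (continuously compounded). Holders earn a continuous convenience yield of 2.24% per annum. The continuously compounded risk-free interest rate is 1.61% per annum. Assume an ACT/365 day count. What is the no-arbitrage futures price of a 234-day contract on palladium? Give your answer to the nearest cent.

$1,020.31 per troy ounce

Net carry = r + u − y = 0.0161 + 0.0280 − 0.0224 = 0.0217
F = S·e^((r+u−y)T) = 1006.21 · e^(0.0217 × 234/365) = 1006.21 · e^0.01391178
= 1006.21 × 1.01400900 = $1,020.31 per troy ounce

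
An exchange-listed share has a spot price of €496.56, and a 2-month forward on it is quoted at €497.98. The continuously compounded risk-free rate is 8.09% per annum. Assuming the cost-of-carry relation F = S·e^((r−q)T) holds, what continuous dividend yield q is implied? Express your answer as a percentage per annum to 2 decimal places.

From F = S·e^((r−q)T): (r − q) = ln(F/S)/T
ln(497.98/496.56) = ln(1.002860) = 0.002856
(r − q) = 0.002856 / (2/12) = 0.017136
q = r − ln(F/S)/T = 0.0809 − 0.017136 = 0.063764
q = 6.38%

6.38%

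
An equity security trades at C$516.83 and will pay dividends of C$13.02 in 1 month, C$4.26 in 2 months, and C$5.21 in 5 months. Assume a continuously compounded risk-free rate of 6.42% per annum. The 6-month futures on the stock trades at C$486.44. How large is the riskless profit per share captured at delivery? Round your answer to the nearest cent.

C$24.29 per share

PV(dividends) I = 13.02·e^(−0.0642·1/12) + 4.26·e^(−0.0642·2/12) + 5.21·e^(−0.0642·5/12) = 22.2377
Fair futures F* = (S − I)·e^(rT) = (516.83 − 22.2377)·e^0.032100 = 494.5923 × 1.032621 = 510.7264
Market C$486.44 < fair 510.7264: forward underpriced → reverse cash-and-carry (short the stock, invest proceeds at r, pay the dividends, go long the forward).
Profit at T = |F_mkt − F*| = |486.44 − 510.7264| = C$24.29 per share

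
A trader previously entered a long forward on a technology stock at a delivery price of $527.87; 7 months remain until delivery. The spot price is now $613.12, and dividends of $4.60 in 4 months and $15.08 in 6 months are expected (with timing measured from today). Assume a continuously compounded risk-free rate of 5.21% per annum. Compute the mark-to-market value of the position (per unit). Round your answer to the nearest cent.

PV(remaining dividends) I = 4.60·e^(−0.0521·4/12) + 15.08·e^(−0.0521·6/12) = 19.2130
Current forward F = (S − I)·e^(rT) = (613.12 − 19.2130)·e^(0.0521·7/12) = 593.9070 × 1.030858 = 612.2338
Value (long) = (F − K)·e^(−rT) = (612.2338 − 527.87) × 0.970066 = 81.8385
Value = $81.84

$81.84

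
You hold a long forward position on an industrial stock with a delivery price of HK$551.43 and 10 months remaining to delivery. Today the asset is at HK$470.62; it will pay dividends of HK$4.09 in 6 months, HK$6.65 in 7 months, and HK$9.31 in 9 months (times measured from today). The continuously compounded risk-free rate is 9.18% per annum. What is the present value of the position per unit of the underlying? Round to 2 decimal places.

-HK$59.10

PV(remaining dividends) I = 4.09·e^(−0.0918·6/12) + 6.65·e^(−0.0918·7/12) + 9.31·e^(−0.0918·9/12) = 18.9003
Current forward F = (S − I)·e^(rT) = (470.62 − 18.9003)·e^(0.0918·10/12) = 451.7197 × 1.079502 = 487.6323
Value (long) = (F − K)·e^(−rT) = (487.6323 − 551.43) × 0.926353 = -59.0992
Value = -HK$59.10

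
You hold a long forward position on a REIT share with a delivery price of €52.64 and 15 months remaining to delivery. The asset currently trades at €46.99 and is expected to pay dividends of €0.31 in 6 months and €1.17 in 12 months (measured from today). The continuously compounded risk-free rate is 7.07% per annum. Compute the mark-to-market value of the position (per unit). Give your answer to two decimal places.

-€2.59

PV(remaining dividends) I = 0.31·e^(−0.0707·6/12) + 1.17·e^(−0.0707·12/12) = 1.3894
Current forward F = (S − I)·e^(rT) = (46.99 − 1.3894)·e^(0.0707·15/12) = 45.6006 × 1.092398 = 49.8140
Value (long) = (F − K)·e^(−rT) = (49.8140 − 52.64) × 0.915418 = -2.5870
Value = -€2.59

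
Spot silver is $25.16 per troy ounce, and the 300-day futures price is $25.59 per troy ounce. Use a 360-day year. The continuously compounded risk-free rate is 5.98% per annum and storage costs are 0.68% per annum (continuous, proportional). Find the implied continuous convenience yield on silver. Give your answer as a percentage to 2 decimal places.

F = S·e^((r+u−y)T) ⇒ (r+u−y) = ln(F/S)/T
ln(25.59/25.16) = 0.016946; /T ⇒ 0.020335
y = r + u − ln(F/S)/T = 0.0598 + 0.0068 − 0.020335 = 0.046265
y = 4.63%

4.63%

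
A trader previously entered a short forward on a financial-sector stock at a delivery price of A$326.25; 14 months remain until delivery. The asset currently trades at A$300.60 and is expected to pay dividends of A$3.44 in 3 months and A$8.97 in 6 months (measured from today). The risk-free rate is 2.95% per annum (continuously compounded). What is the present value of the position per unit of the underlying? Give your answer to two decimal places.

A$26.87

PV(remaining dividends) I = 3.44·e^(−0.0295·3/12) + 8.97·e^(−0.0295·6/12) = 12.2534
Current forward F = (S − I)·e^(rT) = (300.60 − 12.2534)·e^(0.0295·14/12) = 288.3466 × 1.035016 = 298.4433
Value (long) = (F − K)·e^(−rT) = (298.4433 − 326.25) × 0.966169 = -26.8660
Short position value = −(long value) = A$26.87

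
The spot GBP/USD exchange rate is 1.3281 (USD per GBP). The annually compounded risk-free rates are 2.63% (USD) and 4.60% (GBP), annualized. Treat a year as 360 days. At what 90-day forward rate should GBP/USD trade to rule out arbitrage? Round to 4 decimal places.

By covered interest parity, F = S · (1+r_USD)^T / (1+r_GBP)^T
= 1.3281 × 1.006511 / 1.011307 = 1.3281 × 0.995258
F = 1.3218 USD per GBP

1.3218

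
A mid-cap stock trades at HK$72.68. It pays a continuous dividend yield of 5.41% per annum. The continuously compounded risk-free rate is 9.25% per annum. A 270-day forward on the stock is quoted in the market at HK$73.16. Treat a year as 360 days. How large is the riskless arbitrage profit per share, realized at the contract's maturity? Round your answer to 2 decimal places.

HK$1.64 per share

Fair forward: F* = S·e^(carry·T), with carry = (r − q) = 0.0925 − 0.0541 = 0.0384
F* = 72.68 · e^(0.0384 × 270/360) = 72.68 · e^0.028800 = 72.68 × 1.029219 = HK$74.8036
Market HK$73.16 < fair HK$74.8036: forward underpriced → reverse cash-and-carry (short spot, go long the forward).
At maturity, profit = |F_mkt − F*| = |73.16 − 74.8036| = HK$1.64 per share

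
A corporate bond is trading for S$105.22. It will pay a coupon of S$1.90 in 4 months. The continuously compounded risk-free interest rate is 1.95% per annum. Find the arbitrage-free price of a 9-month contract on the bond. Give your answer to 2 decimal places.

PV(coupons) I = 1.90·e^(−0.0195·4/12)
I = 1.8877
F = (S − I)·e^(rT) = (105.22 − 1.8877) · e^(0.0195·9/12)
= 103.3323 · e^0.014625 = 103.3323 × 1.014732 = S$104.85

S$104.85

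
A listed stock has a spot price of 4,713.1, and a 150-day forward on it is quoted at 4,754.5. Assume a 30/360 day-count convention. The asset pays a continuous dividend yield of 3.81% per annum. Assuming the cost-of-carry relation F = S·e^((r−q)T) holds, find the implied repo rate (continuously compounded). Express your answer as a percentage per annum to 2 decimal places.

From F = S·e^((r−q)T): (r − q) = ln(F/S)/T
ln(4754.5/4713.1) = ln(1.008784) = 0.008746
(r − q) = 0.008746 / (150/360) = 0.020990
r = ln(F/S)/T + q = 0.020990 + 0.0381 = 0.059090
r = 5.91%

5.91%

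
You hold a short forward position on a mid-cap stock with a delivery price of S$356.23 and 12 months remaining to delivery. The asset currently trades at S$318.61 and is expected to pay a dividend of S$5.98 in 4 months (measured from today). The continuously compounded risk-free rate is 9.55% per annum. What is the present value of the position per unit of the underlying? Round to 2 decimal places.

PV(remaining dividends) I = 5.98·e^(−0.0955·4/12) = 5.7926
Current forward F = (S − I)·e^(rT) = (318.61 − 5.7926)·e^(0.0955·12/12) = 312.8174 × 1.100209 = 344.1645
Value (long) = (F − K)·e^(−rT) = (344.1645 − 356.23) × 0.908918 = -10.9666
Short position value = −(long value) = S$10.97

S$10.97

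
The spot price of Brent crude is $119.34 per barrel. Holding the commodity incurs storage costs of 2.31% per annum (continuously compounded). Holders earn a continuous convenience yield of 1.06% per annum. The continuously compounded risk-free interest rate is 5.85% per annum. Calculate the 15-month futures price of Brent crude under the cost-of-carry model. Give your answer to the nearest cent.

$130.42 per barrel

Net carry = r + u − y = 0.0585 + 0.0231 − 0.0106 = 0.0710
F = S·e^((r+u−y)T) = 119.34 · e^(0.0710 × 15/12) = 119.34 · e^0.088750
= 119.34 × 1.092807 = $130.42 per barrel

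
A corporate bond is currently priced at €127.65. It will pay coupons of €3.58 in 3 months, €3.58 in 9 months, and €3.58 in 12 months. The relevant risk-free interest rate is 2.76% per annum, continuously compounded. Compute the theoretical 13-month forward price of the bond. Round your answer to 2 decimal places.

PV(coupons) I = 3.58·e^(−0.0276·3/12) + 3.58·e^(−0.0276·9/12) + 3.58·e^(−0.0276·12/12)
I = 3.5554 + 3.5067 + 3.4825 = 10.5446
F = (S − I)·e^(rT) = (127.65 − 10.5446) · e^(0.0276·13/12)
= 117.1054 · e^0.029900 = 117.1054 × 1.030351 = €120.66

€120.66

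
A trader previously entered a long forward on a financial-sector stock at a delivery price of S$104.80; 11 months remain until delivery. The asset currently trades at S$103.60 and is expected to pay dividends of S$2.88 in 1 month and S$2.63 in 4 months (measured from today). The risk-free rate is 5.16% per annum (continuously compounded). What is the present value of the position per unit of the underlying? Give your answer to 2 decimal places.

PV(remaining dividends) I = 2.88·e^(−0.0516·1/12) + 2.63·e^(−0.0516·4/12) = 5.4528
Current forward F = (S − I)·e^(rT) = (103.60 − 5.4528)·e^(0.0516·11/12) = 98.1472 × 1.048436 = 102.9011
Value (long) = (F − K)·e^(−rT) = (102.9011 − 104.80) × 0.953801 = -1.8112
Value = -S$1.81

-S$1.81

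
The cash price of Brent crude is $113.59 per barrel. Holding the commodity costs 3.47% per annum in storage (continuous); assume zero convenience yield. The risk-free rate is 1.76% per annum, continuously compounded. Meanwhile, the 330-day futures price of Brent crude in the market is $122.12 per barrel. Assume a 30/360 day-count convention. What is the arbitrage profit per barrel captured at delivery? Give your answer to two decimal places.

$2.95 per barrel

Fair futures: F* = S·e^(carry·T), with carry = (r + u) = 0.0176 + 0.0347 = 0.0523
F* = 113.59 · e^(0.0523 × 330/360) = 113.59 · e^0.047942 = 113.59 × 1.049110 = $119.1684
Market $122.12 > fair $119.1684: forward overpriced → cash-and-carry (buy spot, short the forward).
At maturity, profit = |F_mkt − F*| = |122.12 − 119.1684| = $2.95 per barrel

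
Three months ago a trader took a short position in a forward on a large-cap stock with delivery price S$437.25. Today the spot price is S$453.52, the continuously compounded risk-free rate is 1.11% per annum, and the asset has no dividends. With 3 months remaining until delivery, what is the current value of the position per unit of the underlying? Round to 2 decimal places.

Current fair forward for the remaining 3 months: F = S·e^(r·T), r = 0.0111
F = 453.52 · e^(0.0111 × 3/12) = 453.52 × 1.002779 = 454.7803
Value of long forward = (F − K)·e^(−rT) = (454.7803 − 437.25) · e^(−0.0111·3/12)
= 17.5303 × 0.997229 = 17.48
Short position value = −(long value) = -S$17.48

-S$17.48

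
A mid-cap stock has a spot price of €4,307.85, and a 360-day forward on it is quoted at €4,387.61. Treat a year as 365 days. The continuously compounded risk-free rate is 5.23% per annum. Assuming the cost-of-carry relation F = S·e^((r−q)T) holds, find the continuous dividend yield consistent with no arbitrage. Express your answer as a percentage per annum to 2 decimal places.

3.37%

From F = S·e^((r−q)T): (r − q) = ln(F/S)/T
ln(4387.61/4307.85) = ln(1.018515) = 0.018346
(r − q) = 0.018346 / (360/365) = 0.018601
q = r − ln(F/S)/T = 0.0523 − 0.018601 = 0.033699
q = 3.37%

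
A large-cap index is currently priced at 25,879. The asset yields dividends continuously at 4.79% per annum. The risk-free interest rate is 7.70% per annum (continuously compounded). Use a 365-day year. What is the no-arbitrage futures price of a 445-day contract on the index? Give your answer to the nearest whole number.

26,814

F = S·e^((r − q)T) = 25879 · e^((0.0770 − 0.0479) × 445/365)
= 25879 · e^0.035478 = 25879 × 1.036115
F = 26,814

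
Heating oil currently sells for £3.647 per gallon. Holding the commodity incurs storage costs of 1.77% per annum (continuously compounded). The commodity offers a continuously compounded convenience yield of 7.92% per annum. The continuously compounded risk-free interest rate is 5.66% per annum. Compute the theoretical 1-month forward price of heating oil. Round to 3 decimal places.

£3.646 per gallon

Net carry = r + u − y = 0.0566 + 0.0177 − 0.0792 = -0.0049
F = S·e^((r+u−y)T) = 3.647 · e^(-0.0049 × 1/12) = 3.647 · e^-0.000408
= 3.647 × 0.999592 = £3.646 per gallon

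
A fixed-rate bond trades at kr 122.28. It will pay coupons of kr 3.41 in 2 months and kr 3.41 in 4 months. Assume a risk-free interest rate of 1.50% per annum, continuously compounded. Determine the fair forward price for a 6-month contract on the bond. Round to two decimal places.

PV(coupons) I = 3.41·e^(−0.0150·2/12) + 3.41·e^(−0.0150·4/12)
I = 3.4015 + 3.3930 = 6.7945
F = (S − I)·e^(rT) = (122.28 − 6.7945) · e^(0.0150·6/12)
= 115.4855 · e^0.007500 = 115.4855 × 1.007528 = kr 116.35

kr 116.35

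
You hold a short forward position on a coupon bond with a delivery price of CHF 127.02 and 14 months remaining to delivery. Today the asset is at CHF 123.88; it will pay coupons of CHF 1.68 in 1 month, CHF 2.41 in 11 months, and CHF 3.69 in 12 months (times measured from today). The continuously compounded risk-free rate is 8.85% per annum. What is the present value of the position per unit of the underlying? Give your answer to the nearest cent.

-CHF 2.05

PV(remaining coupons) I = 1.68·e^(−0.0885·1/12) + 2.41·e^(−0.0885·11/12) + 3.69·e^(−0.0885·12/12) = 7.2673
Current forward F = (S − I)·e^(rT) = (123.88 − 7.2673)·e^(0.0885·14/12) = 116.6127 × 1.108769 = 129.2965
Value (long) = (F − K)·e^(−rT) = (129.2965 − 127.02) × 0.901901 = 2.0532
Short position value = −(long value) = -CHF 2.05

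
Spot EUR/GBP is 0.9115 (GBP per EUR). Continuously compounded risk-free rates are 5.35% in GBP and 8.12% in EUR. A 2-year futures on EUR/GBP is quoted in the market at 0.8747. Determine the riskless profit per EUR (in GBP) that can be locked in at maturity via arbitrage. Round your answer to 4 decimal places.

Fair futures: F* = S·e^(carry·T), with carry = (r_GBP − r_EUR) = 0.0535 − 0.0812 = -0.0277
F* = 0.9115 · e^(-0.0277 × 2) = 0.9115 · e^-0.055400 = 0.9115 × 0.946107 = 0.8624
Market 0.8747 > fair 0.8624: forward overpriced → cash-and-carry (buy spot, short the forward).
At maturity, profit = |F_mkt − F*| = |0.8747 − 0.8624| = 0.0123 per EUR (in GBP)

0.0123 per EUR (in GBP)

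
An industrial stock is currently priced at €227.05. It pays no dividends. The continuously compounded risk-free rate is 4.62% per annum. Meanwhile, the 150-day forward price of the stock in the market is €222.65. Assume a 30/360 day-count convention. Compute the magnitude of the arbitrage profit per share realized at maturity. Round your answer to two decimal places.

Fair forward: F* = S·e^(carry·T), with carry = r = 0.0462
F* = 227.05 · e^(0.0462 × 150/360) = 227.05 · e^0.019250 = 227.05 × 1.019436 = €231.4629
Market €222.65 < fair €231.4629: forward underpriced → reverse cash-and-carry (short spot, go long the forward).
At maturity, profit = |F_mkt − F*| = |222.65 − 231.4629| = €8.81 per share

€8.81 per share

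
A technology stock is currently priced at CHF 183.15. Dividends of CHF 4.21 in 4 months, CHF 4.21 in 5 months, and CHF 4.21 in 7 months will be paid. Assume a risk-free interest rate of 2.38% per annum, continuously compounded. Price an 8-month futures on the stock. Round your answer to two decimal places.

CHF 173.38

PV(dividends) I = 4.21·e^(−0.0238·4/12) + 4.21·e^(−0.0238·5/12) + 4.21·e^(−0.0238·7/12)
I = 4.1767 + 4.1685 + 4.1520 = 12.4972
F = (S − I)·e^(rT) = (183.15 − 12.4972) · e^(0.0238·8/12)
= 170.6528 · e^0.015867 = 170.6528 × 1.015994 = CHF 173.38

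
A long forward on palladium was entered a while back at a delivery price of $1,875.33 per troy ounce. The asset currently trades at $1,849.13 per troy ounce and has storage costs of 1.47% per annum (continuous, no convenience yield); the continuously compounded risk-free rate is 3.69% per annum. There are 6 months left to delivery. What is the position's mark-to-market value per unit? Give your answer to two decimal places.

$21.72 per troy ounce

Current fair forward for the remaining 6 months: F = S·e^((r + u)·T), (r + u) = 0.0369 + 0.0147 = 0.0516
F = 1849.13 · e^(0.0516 × 6/12) = 1849.13 × 1.02613570 = 1897.4583
Value of long forward = (F − K)·e^(−rT) = (1897.4583 − 1875.33) · e^(−0.0369·6/12)
= 22.1283 × 0.98171916 = 21.72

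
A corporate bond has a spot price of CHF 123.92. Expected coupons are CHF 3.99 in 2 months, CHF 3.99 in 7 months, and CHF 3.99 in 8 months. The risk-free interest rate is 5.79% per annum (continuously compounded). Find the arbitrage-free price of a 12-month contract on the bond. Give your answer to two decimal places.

PV(coupons) I = 3.99·e^(−0.0579·2/12) + 3.99·e^(−0.0579·7/12) + 3.99·e^(−0.0579·8/12)
I = 3.9517 + 3.8575 + 3.8389 = 11.6481
F = (S − I)·e^(rT) = (123.92 − 11.6481) · e^(0.0579·12/12)
= 112.2719 · e^0.057900 = 112.2719 × 1.059609 = CHF 118.96

CHF 118.96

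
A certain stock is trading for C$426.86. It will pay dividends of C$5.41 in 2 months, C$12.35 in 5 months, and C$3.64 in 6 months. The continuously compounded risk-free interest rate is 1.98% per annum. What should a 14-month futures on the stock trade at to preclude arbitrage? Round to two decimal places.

PV(dividends) I = 5.41·e^(−0.0198·2/12) + 12.35·e^(−0.0198·5/12) + 3.64·e^(−0.0198·6/12)
I = 5.3922 + 12.2485 + 3.6041 = 21.2448
F = (S − I)·e^(rT) = (426.86 − 21.2448) · e^(0.0198·14/12)
= 405.6152 · e^0.023100 = 405.6152 × 1.023369 = C$415.09

C$415.09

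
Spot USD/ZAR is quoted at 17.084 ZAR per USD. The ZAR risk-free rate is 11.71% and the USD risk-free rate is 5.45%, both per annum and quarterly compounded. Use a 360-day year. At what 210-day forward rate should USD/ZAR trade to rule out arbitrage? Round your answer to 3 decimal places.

By covered interest parity, F = S · (1+r_ZAR/4)^(4T) / (1+r_USD/4)^(4T)
= 17.084 × 1.069646 / 1.032081 = 17.084 × 1.036397
F = 17.706 ZAR per USD

17.706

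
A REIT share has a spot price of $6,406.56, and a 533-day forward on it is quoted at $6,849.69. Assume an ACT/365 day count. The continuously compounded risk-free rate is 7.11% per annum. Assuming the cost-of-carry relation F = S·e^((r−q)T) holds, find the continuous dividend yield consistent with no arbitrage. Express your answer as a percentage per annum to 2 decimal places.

2.53%

From F = S·e^((r−q)T): (r − q) = ln(F/S)/T
ln(6849.69/6406.56) = ln(1.069168) = 0.066881
(r − q) = 0.066881 / (533/365) = 0.045800
q = r − ln(F/S)/T = 0.0711 − 0.045800 = 0.025300
q = 2.53%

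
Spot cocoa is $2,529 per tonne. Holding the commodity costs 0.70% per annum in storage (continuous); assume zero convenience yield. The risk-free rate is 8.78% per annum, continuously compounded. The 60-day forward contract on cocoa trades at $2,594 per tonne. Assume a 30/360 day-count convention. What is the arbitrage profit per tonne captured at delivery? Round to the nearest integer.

Fair forward: F* = S·e^(carry·T), with carry = (r + u) = 0.0878 + 0.0070 = 0.0948
F* = 2529 · e^(0.0948 × 60/360) = 2529 · e^0.015800 = 2529 × 1.015925 = $2569.2743
Market $2594 > fair $2569.2743: forward overpriced → cash-and-carry (buy spot, short the forward).
At maturity, profit = |F_mkt − F*| = |2594 − 2569.2743| = $25 per tonne

$25 per tonne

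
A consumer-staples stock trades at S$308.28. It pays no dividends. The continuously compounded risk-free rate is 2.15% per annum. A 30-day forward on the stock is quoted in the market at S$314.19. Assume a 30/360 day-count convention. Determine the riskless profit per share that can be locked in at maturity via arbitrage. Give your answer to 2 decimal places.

Fair forward: F* = S·e^(carry·T), with carry = r = 0.0215
F* = 308.28 · e^(0.0215 × 30/360) = 308.28 · e^0.001792 = 308.28 × 1.001794 = S$308.8331
Market S$314.19 > fair S$308.8331: forward overpriced → cash-and-carry (buy spot, short the forward).
At maturity, profit = |F_mkt − F*| = |314.19 − 308.8331| = S$5.36 per share

S$5.36 per share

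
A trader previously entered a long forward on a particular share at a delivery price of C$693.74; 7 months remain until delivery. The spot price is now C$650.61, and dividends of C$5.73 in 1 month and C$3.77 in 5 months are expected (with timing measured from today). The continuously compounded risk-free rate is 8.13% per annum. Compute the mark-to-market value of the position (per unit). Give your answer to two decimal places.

PV(remaining dividends) I = 5.73·e^(−0.0813·1/12) + 3.77·e^(−0.0813·5/12) = 9.3357
Current forward F = (S − I)·e^(rT) = (650.61 − 9.3357)·e^(0.0813·7/12) = 641.2743 × 1.048568 = 672.4197
Value (long) = (F − K)·e^(−rT) = (672.4197 − 693.74) × 0.953682 = -20.3328
Value = -C$20.33

-C$20.33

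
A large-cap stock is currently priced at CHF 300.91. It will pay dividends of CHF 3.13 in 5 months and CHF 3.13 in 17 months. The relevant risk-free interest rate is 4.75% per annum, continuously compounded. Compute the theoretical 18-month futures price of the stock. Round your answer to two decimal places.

CHF 316.69

PV(dividends) I = 3.13·e^(−0.0475·5/12) + 3.13·e^(−0.0475·17/12)
I = 3.0687 + 2.9263 = 5.9950
F = (S − I)·e^(rT) = (300.91 − 5.9950) · e^(0.0475·18/12)
= 294.9150 · e^0.071250 = 294.9150 × 1.073850 = CHF 316.69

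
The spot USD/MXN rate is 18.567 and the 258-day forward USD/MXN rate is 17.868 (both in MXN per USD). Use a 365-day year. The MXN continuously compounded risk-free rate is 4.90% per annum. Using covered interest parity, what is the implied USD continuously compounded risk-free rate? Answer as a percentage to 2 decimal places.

10.33%

F = S·e^((r_MXN − r_USD)T) ⇒ r_USD = r_MXN − ln(F/S)/T
ln(17.868/18.567) = -0.038374; /(258/365) = -0.054289
r_USD = 0.0490 + 0.054289 = 0.103289
r_USD = 10.33%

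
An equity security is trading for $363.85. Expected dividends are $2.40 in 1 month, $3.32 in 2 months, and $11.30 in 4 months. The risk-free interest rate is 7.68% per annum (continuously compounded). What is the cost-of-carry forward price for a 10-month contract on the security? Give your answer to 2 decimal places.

$370.12

PV(dividends) I = 2.40·e^(−0.0768·1/12) + 3.32·e^(−0.0768·2/12) + 11.30·e^(−0.0768·4/12)
I = 2.3847 + 3.2778 + 11.0144 = 16.6769
F = (S − I)·e^(rT) = (363.85 − 16.6769) · e^(0.0768·10/12)
= 347.1731 · e^0.064000 = 347.1731 × 1.066092 = $370.12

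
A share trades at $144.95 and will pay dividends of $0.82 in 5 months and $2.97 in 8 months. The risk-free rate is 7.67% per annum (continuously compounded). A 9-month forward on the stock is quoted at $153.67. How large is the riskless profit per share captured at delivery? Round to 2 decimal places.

PV(dividends) I = 0.82·e^(−0.0767·5/12) + 2.97·e^(−0.0767·8/12) = 3.6162
Fair forward F* = (S − I)·e^(rT) = (144.95 − 3.6162)·e^0.057525 = 141.3338 × 1.059212 = 149.7025
Market $153.67 > fair 149.7025: forward overpriced → cash-and-carry (borrow at r, buy the stock and collect the dividends, short the forward).
Profit at T = |F_mkt − F*| = |153.67 − 149.7025| = $3.97 per share

$3.97 per share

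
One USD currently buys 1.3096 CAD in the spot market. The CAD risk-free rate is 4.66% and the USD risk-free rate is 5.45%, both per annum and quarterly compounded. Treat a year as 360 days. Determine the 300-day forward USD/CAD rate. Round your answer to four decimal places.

1.3011

By covered interest parity, F = S · (1+r_CAD/4)^(4T) / (1+r_USD/4)^(4T)
= 1.3096 × 1.039364 / 1.046143 = 1.3096 × 0.993520
F = 1.3011 CAD per USD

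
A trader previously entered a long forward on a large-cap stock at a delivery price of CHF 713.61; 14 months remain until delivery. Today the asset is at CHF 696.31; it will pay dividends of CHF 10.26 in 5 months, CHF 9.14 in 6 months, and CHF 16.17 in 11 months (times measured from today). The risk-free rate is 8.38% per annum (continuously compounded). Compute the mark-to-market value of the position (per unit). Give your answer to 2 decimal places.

CHF 15.52

PV(remaining dividends) I = 10.26·e^(−0.0838·5/12) + 9.14·e^(−0.0838·6/12) + 16.17·e^(−0.0838·11/12) = 33.6473
Current forward F = (S − I)·e^(rT) = (696.31 − 33.6473)·e^(0.0838·14/12) = 662.6627 × 1.102705 = 730.7215
Value (long) = (F − K)·e^(−rT) = (730.7215 − 713.61) × 0.906860 = 15.5177
Value = CHF 15.52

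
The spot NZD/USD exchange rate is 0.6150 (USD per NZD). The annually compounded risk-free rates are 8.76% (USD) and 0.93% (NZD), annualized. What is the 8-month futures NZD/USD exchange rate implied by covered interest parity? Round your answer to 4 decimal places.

By covered interest parity, F = S · (1+r_USD)^T / (1+r_NZD)^T
= 0.6150 × 1.057579 / 1.006190 = 0.6150 × 1.051073
F = 0.6464 USD per NZD

0.6464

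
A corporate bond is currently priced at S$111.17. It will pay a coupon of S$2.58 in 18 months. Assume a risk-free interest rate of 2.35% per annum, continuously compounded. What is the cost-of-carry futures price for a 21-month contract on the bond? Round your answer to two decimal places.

PV(coupons) I = 2.58·e^(−0.0235·18/12)
I = 2.4906
F = (S − I)·e^(rT) = (111.17 − 2.4906) · e^(0.0235·21/12)
= 108.6794 · e^0.041125 = 108.6794 × 1.041982 = S$113.24

S$113.24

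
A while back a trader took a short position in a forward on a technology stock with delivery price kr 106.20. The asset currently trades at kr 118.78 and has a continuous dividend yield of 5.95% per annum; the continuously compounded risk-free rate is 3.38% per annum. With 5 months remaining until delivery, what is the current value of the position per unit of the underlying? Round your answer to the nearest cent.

Current fair forward for the remaining 5 months: F = S·e^((r − q)·T), (r − q) = 0.0338 − 0.0595 = -0.0257
F = 118.78 · e^(-0.0257 × 5/12) = 118.78 × 0.989349 = 117.5149
Value of long forward = (F − K)·e^(−rT) = (117.5149 − 106.20) · e^(−0.0338·5/12)
= 11.3149 × 0.986015 = 11.16
Short position value = −(long value) = -kr 11.16

-kr 11.16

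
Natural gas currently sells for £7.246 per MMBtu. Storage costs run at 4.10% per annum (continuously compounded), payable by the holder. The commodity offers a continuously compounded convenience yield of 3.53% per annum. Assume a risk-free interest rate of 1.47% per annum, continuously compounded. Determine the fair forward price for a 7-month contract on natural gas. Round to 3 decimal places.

Net carry = r + u − y = 0.0147 + 0.0410 − 0.0353 = 0.0204
F = S·e^((r+u−y)T) = 7.246 · e^(0.0204 × 7/12) = 7.246 · e^0.011900
= 7.246 × 1.011971 = £7.333 per MMBtu

£7.333 per MMBtu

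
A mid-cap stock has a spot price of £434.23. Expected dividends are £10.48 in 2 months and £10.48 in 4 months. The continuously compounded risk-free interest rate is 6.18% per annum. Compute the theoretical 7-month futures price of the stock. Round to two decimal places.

PV(dividends) I = 10.48·e^(−0.0618·2/12) + 10.48·e^(−0.0618·4/12)
I = 10.3726 + 10.2663 = 20.6389
F = (S − I)·e^(rT) = (434.23 − 20.6389) · e^(0.0618·7/12)
= 413.5911 · e^0.036050 = 413.5911 × 1.036708 = £428.77

£428.77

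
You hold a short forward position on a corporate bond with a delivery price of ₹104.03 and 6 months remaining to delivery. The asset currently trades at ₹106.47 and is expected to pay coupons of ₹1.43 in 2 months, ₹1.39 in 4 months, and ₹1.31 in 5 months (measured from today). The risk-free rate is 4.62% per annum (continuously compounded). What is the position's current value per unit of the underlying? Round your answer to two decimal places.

-₹0.74

PV(remaining coupons) I = 1.43·e^(−0.0462·2/12) + 1.39·e^(−0.0462·4/12) + 1.31·e^(−0.0462·5/12) = 4.0728
Current forward F = (S − I)·e^(rT) = (106.47 − 4.0728)·e^(0.0462·6/12) = 102.3972 × 1.023369 = 104.7901
Value (long) = (F − K)·e^(−rT) = (104.7901 − 104.03) × 0.977165 = 0.7427
Short position value = −(long value) = -₹0.74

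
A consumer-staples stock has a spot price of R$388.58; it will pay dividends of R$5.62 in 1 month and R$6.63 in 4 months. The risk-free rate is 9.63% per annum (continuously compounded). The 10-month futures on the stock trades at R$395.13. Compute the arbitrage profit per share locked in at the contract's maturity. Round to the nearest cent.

R$12.92 per share

PV(dividends) I = 5.62·e^(−0.0963·1/12) + 6.63·e^(−0.0963·4/12) = 11.9956
Fair futures F* = (S − I)·e^(rT) = (388.58 − 11.9956)·e^0.080250 = 376.5844 × 1.083558 = 408.0510
Market R$395.13 < fair 408.0510: forward underpriced → reverse cash-and-carry (short the stock, invest proceeds at r, pay the dividends, go long the forward).
Profit at T = |F_mkt − F*| = |395.13 − 408.0510| = R$12.92 per share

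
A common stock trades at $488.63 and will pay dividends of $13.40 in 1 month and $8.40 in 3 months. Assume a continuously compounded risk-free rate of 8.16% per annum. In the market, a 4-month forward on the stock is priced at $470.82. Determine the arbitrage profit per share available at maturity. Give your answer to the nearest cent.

$9.15 per share

PV(dividends) I = 13.40·e^(−0.0816·1/12) + 8.40·e^(−0.0816·3/12) = 21.5396
Fair forward F* = (S − I)·e^(rT) = (488.63 − 21.5396)·e^0.027200 = 467.0904 × 1.027573 = 479.9695
Market $470.82 < fair 479.9695: forward underpriced → reverse cash-and-carry (short the stock, invest proceeds at r, pay the dividends, go long the forward).
Profit at T = |F_mkt − F*| = |470.82 − 479.9695| = $9.15 per share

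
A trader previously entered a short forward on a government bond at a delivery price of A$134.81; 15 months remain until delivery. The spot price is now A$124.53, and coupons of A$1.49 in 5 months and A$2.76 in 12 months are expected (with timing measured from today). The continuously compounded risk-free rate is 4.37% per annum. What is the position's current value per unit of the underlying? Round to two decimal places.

PV(remaining coupons) I = 1.49·e^(−0.0437·5/12) + 2.76·e^(−0.0437·12/12) = 4.1051
Current forward F = (S − I)·e^(rT) = (124.53 − 4.1051)·e^(0.0437·15/12) = 120.4249 × 1.056144 = 127.1860
Value (long) = (F − K)·e^(−rT) = (127.1860 − 134.81) × 0.946840 = -7.2187
Short position value = −(long value) = A$7.22

A$7.22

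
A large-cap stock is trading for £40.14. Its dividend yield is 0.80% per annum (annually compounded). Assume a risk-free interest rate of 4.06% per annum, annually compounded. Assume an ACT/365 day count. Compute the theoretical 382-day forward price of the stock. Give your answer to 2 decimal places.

F = S · (1+r)^T / (1+q)^T
= 40.14 × 1.042531 / 1.008374 = 40.14 × 1.033873
F = £41.50

£41.50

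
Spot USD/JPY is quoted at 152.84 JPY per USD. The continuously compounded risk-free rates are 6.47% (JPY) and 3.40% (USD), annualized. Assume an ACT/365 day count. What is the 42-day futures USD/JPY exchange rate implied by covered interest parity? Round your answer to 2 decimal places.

153.38

F = S·e^((r_JPY − r_USD)T) = 152.84 · e^((0.0647 − 0.0340) × 42/365)
= 152.84 · e^0.003533 = 152.84 × 1.003539
F = 153.38 JPY per USD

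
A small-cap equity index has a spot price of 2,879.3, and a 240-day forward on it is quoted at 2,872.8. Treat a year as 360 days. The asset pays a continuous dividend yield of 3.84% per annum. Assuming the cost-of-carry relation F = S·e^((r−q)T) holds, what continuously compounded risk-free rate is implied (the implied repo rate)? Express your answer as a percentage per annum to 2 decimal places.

From F = S·e^((r−q)T): (r − q) = ln(F/S)/T
ln(2872.8/2879.3) = ln(0.997743) = -0.002260
(r − q) = -0.002260 / (240/360) = -0.003390
r = ln(F/S)/T + q = -0.003390 + 0.0384 = 0.035010
r = 3.50%

3.50%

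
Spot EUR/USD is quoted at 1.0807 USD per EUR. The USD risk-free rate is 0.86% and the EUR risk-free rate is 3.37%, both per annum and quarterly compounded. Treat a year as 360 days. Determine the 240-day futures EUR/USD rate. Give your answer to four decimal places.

1.0629

By covered interest parity, F = S · (1+r_USD/4)^(4T) / (1+r_EUR/4)^(4T)
= 1.0807 × 1.005744 / 1.022625 = 1.0807 × 0.983492
F = 1.0629 USD per EUR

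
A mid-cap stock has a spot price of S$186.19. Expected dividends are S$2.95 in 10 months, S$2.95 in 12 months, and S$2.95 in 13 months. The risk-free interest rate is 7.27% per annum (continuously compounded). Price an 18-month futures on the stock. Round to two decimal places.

S$198.45

PV(dividends) I = 2.95·e^(−0.0727·10/12) + 2.95·e^(−0.0727·12/12) + 2.95·e^(−0.0727·13/12)
I = 2.7766 + 2.7431 + 2.7266 = 8.2463
F = (S − I)·e^(rT) = (186.19 − 8.2463) · e^(0.0727·18/12)
= 177.9437 · e^0.109050 = 177.9437 × 1.115218 = S$198.45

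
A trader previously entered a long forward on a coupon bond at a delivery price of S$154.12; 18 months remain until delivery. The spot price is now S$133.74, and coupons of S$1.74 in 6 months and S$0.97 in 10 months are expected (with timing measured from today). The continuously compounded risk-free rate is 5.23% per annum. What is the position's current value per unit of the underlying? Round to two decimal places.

-S$11.38

PV(remaining coupons) I = 1.74·e^(−0.0523·6/12) + 0.97·e^(−0.0523·10/12) = 2.6237
Current forward F = (S − I)·e^(rT) = (133.74 − 2.6237)·e^(0.0523·18/12) = 131.1163 × 1.081609 = 141.8166
Value (long) = (F − K)·e^(−rT) = (141.8166 − 154.12) × 0.924548 = -11.3751
Value = -S$11.38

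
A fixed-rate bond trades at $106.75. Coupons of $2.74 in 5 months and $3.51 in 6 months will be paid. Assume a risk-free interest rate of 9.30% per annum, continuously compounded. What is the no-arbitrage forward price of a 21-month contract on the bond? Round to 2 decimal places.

PV(coupons) I = 2.74·e^(−0.0930·5/12) + 3.51·e^(−0.0930·6/12)
I = 2.6359 + 3.3505 = 5.9864
F = (S − I)·e^(rT) = (106.75 − 5.9864) · e^(0.0930·21/12)
= 100.7636 · e^0.162750 = 100.7636 × 1.176742 = $118.57

$118.57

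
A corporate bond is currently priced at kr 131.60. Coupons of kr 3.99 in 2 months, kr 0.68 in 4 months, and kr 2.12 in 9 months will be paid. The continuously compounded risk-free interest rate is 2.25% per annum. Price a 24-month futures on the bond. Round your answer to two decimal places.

PV(coupons) I = 3.99·e^(−0.0225·2/12) + 0.68·e^(−0.0225·4/12) + 2.12·e^(−0.0225·9/12)
I = 3.9751 + 0.6749 + 2.0845 = 6.7345
F = (S − I)·e^(rT) = (131.60 − 6.7345) · e^(0.0225·24/12)
= 124.8655 · e^0.045000 = 124.8655 × 1.046028 = kr 130.61

kr 130.61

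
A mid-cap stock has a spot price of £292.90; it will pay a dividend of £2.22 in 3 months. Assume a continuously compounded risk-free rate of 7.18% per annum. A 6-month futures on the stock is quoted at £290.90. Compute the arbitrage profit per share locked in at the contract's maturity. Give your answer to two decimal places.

PV(dividends) I = 2.22·e^(−0.0718·3/12) = 2.1805
Fair futures F* = (S − I)·e^(rT) = (292.90 − 2.1805)·e^0.035900 = 290.7195 × 1.036552 = 301.3459
Market £290.90 < fair 301.3459: forward underpriced → reverse cash-and-carry (short the stock, invest proceeds at r, pay the dividends, go long the forward).
Profit at T = |F_mkt − F*| = |290.90 − 301.3459| = £10.45 per share

£10.45 per share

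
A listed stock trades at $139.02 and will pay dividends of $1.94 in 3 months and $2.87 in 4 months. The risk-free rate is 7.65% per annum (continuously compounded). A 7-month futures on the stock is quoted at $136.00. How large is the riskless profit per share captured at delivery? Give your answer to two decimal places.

PV(dividends) I = 1.94·e^(−0.0765·3/12) + 2.87·e^(−0.0765·4/12) = 4.7010
Fair futures F* = (S − I)·e^(rT) = (139.02 − 4.7010)·e^0.044625 = 134.3190 × 1.045636 = 140.4488
Market $136.00 < fair 140.4488: forward underpriced → reverse cash-and-carry (short the stock, invest proceeds at r, pay the dividends, go long the forward).
Profit at T = |F_mkt − F*| = |136.00 − 140.4488| = $4.45 per share

$4.45 per share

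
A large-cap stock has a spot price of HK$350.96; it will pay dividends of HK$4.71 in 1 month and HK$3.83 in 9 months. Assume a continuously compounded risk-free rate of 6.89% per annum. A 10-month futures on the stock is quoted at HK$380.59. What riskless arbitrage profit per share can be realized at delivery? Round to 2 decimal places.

PV(dividends) I = 4.71·e^(−0.0689·1/12) + 3.83·e^(−0.0689·9/12) = 8.3201
Fair futures F* = (S − I)·e^(rT) = (350.96 − 8.3201)·e^0.057417 = 342.6399 × 1.059097 = 362.8889
Market HK$380.59 > fair 362.8889: forward overpriced → cash-and-carry (borrow at r, buy the stock and collect the dividends, short the forward).
Profit at T = |F_mkt − F*| = |380.59 − 362.8889| = HK$17.70 per share

HK$17.70 per share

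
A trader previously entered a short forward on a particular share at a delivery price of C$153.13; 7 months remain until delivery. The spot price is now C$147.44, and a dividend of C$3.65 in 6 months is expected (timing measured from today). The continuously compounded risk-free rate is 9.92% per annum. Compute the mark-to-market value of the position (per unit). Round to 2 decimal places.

C$0.55

PV(remaining dividends) I = 3.65·e^(−0.0992·6/12) = 3.4734
Current forward F = (S − I)·e^(rT) = (147.44 − 3.4734)·e^(0.0992·7/12) = 143.9666 × 1.059574 = 152.5433
Value (long) = (F − K)·e^(−rT) = (152.5433 − 153.13) × 0.943776 = -0.5537
Short position value = −(long value) = C$0.55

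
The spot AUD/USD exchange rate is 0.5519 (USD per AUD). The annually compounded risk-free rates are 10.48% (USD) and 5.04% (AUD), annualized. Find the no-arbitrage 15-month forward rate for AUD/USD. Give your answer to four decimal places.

0.5879

By covered interest parity, F = S · (1+r_USD)^T / (1+r_AUD)^T
= 0.5519 × 1.132673 / 1.063392 = 0.5519 × 1.065151
F = 0.5879 USD per AUD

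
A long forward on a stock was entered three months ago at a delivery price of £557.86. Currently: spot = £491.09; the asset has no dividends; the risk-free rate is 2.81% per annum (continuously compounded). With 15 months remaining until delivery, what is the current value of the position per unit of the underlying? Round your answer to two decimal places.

-£47.52

Current fair forward for the remaining 15 months: F = S·e^(r·T), r = 0.0281
F = 491.09 · e^(0.0281 × 15/12) = 491.09 × 1.035749 = 508.6460
Value of long forward = (F − K)·e^(−rT) = (508.6460 − 557.86) · e^(−0.0281·15/12)
= -49.2140 × 0.965485 = -47.52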